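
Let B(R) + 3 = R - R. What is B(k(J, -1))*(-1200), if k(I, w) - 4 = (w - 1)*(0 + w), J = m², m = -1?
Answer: 3600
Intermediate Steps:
J = 1 (J = (-1)² = 1)
k(I, w) = 4 + w*(-1 + w) (k(I, w) = 4 + (w - 1)*(0 + w) = 4 + (-1 + w)*w = 4 + w*(-1 + w))
B(R) = -3 (B(R) = -3 + (R - R) = -3 + 0 = -3)
B(k(J, -1))*(-1200) = -3*(-1200) = 3600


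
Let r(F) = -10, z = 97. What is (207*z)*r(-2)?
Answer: -200790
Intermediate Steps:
(207*z)*r(-2) = (207*97)*(-10) = 20079*(-10) = -200790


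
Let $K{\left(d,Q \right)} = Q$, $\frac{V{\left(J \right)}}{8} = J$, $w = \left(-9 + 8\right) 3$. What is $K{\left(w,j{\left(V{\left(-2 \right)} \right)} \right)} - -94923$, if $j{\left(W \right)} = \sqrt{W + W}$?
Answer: $94923 + 4 i \sqrt{2} \approx 94923.0 + 5.6569 i$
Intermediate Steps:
$w = -3$ ($w = \left(-1\right) 3 = -3$)
$V{\left(J \right)} = 8 J$
$j{\left(W \right)} = \sqrt{2} \sqrt{W}$ ($j{\left(W \right)} = \sqrt{2 W} = \sqrt{2} \sqrt{W}$)
$K{\left(w,j{\left(V{\left(-2 \right)} \right)} \right)} - -94923 = \sqrt{2} \sqrt{8 \left(-2\right)} - -94923 = \sqrt{2} \sqrt{-16} + 94923 = \sqrt{2} \cdot 4 i + 94923 = 4 i \sqrt{2} + 94923 = 94923 + 4 i \sqrt{2}$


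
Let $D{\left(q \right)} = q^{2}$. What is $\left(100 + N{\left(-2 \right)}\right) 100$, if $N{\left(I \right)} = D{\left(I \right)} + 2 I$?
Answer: $10000$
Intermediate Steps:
$N{\left(I \right)} = I^{2} + 2 I$
$\left(100 + N{\left(-2 \right)}\right) 100 = \left(100 - 2 \left(2 - 2\right)\right) 100 = \left(100 - 0\right) 100 = \left(100 + 0\right) 100 = 100 \cdot 100 = 10000$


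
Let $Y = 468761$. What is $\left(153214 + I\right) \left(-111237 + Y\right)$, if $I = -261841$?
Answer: $-38836759548$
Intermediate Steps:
$\left(153214 + I\right) \left(-111237 + Y\right) = \left(153214 - 261841\right) \left(-111237 + 468761\right) = \left(-108627\right) 357524 = -38836759548$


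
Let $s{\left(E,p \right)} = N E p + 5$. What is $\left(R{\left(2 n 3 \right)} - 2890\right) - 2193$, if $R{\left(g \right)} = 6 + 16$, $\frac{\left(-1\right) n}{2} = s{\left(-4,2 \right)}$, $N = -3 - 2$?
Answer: $-5061$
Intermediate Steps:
$N = -5$ ($N = -3 - 2 = -5$)
$s{\left(E,p \right)} = 5 - 5 E p$ ($s{\left(E,p \right)} = - 5 E p + 5 = 5 - 5 E p$)
$n = -90$ ($n = - 2 \left(5 - \left(-20\right) 2\right) = - 2 \left(5 + 40\right) = \left(-2\right) 45 = -90$)
$R{\left(g \right)} = 22$
$\left(R{\left(2 n 3 \right)} - 2890\right) - 2193 = \left(22 - 2890\right) - 2193 = -2868 - 2193 = -5061$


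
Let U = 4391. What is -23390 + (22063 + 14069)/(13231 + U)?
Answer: -68690408/2937 ≈ -23388.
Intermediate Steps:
-23390 + (22063 + 14069)/(13231 + U) = -23390 + (22063 + 14069)/(13231 + 4391) = -23390 + 36132/17622 = -23390 + 36132*(1/17622) = -23390 + 6022/2937 = -68690408/2937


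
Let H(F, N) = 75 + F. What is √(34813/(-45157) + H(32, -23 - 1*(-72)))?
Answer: √216617496802/45157 ≈ 10.307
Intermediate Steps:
√(34813/(-45157) + H(32, -23 - 1*(-72))) = √(34813/(-45157) + (75 + 32)) = √(34813*(-1/45157) + 107) = √(-34813/45157 + 107) = √(4796986/45157) = √216617496802/45157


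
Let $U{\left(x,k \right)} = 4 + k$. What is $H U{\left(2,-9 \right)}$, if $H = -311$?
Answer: $1555$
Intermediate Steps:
$H U{\left(2,-9 \right)} = - 311 \left(4 - 9\right) = \left(-311\right) \left(-5\right) = 1555$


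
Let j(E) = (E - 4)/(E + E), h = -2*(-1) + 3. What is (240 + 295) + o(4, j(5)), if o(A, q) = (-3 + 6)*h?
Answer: 550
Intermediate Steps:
h = 5 (h = 2 + 3 = 5)
j(E) = (-4 + E)/(2*E) (j(E) = (-4 + E)/((2*E)) = (-4 + E)*(1/(2*E)) = (-4 + E)/(2*E))
o(A, q) = 15 (o(A, q) = (-3 + 6)*5 = 3*5 = 15)
(240 + 295) + o(4, j(5)) = (240 + 295) + 15 = 535 + 15 = 550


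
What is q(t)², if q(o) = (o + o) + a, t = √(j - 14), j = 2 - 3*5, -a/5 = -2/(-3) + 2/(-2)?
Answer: -947/9 + 20*I*√3 ≈ -105.22 + 34.641*I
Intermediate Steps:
a = 5/3 (a = -5*(-2/(-3) + 2/(-2)) = -5*(-2*(-⅓) + 2*(-½)) = -5*(⅔ - 1) = -5*(-⅓) = 5/3 ≈ 1.6667)
j = -13 (j = 2 - 15 = -13)
t = 3*I*√3 (t = √(-13 - 14) = √(-27) = 3*I*√3 ≈ 5.1962*I)
q(o) = 5/3 + 2*o (q(o) = (o + o) + 5/3 = 2*o + 5/3 = 5/3 + 2*o)
q(t)² = (5/3 + 2*(3*I*√3))² = (5/3 + 6*I*√3)²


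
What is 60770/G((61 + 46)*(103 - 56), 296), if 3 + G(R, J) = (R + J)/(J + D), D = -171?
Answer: 151925/99 ≈ 1534.6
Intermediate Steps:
G(R, J) = -3 + (J + R)/(-171 + J) (G(R, J) = -3 + (R + J)/(J - 171) = -3 + (J + R)/(-171 + J))
60770/G((61 + 46)*(103 - 56), 296) = 60770/(((513 + (61 + 46)*(103 - 56) - 2*296)/(-171 + 296))) = 60770/(((513 + 107*47 - 592)/125)) = 60770/(((513 + 5029 - 592)/125)) = 60770/(((1/125)*4950)) = 60770/(198/5) = 60770*(5/198) = 151925/99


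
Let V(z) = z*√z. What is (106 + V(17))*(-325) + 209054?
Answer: 174604 - 5525*√17 ≈ 1.5182e+5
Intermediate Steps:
V(z) = z^(3/2)
(106 + V(17))*(-325) + 209054 = (106 + 17^(3/2))*(-325) + 209054 = (106 + 17*√17)*(-325) + 209054 = (-34450 - 5525*√17) + 209054 = 174604 - 5525*√17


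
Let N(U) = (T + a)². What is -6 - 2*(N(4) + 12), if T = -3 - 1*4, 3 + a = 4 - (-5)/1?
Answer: -32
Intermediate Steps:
a = 6 (a = -3 + (4 - (-5)/1) = -3 + (4 - (-5)) = -3 + (4 - 1*(-5)) = -3 + (4 + 5) = -3 + 9 = 6)
T = -7 (T = -3 - 4 = -7)
N(U) = 1 (N(U) = (-7 + 6)² = (-1)² = 1)
-6 - 2*(N(4) + 12) = -6 - 2*(1 + 12) = -6 - 2*13 = -6 - 26 = -32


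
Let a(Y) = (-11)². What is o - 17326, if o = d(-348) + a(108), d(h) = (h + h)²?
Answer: 467211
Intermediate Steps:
a(Y) = 121
d(h) = 4*h² (d(h) = (2*h)² = 4*h²)
o = 484537 (o = 4*(-348)² + 121 = 4*121104 + 121 = 484416 + 121 = 484537)
o - 17326 = 484537 - 17326 = 467211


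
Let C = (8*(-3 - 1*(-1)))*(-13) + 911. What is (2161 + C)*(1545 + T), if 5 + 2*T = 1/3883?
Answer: 19645651840/3883 ≈ 5.0594e+6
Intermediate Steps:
C = 1119 (C = (8*(-3 + 1))*(-13) + 911 = (8*(-2))*(-13) + 911 = -16*(-13) + 911 = 208 + 911 = 1119)
T = -9707/3883 (T = -5/2 + (1/2)/3883 = -5/2 + (1/2)*(1/3883) = -5/2 + 1/7766 = -9707/3883 ≈ -2.4999)
(2161 + C)*(1545 + T) = (2161 + 1119)*(1545 - 9707/3883) = 3280*(5989528/3883) = 19645651840/3883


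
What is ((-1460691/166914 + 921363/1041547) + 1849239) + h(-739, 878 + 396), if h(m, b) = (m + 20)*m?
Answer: 45984394608905605/19316530662 ≈ 2.3806e+6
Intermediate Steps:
h(m, b) = m*(20 + m) (h(m, b) = (20 + m)*m = m*(20 + m))
((-1460691/166914 + 921363/1041547) + 1849239) + h(-739, 878 + 396) = ((-1460691/166914 + 921363/1041547) + 1849239) - 739*(20 - 739) = ((-1460691*1/166914 + 921363*(1/1041547)) + 1849239) - 739*(-719) = ((-162299/18546 + 921363/1041547) + 1849239) + 531341 = (-151954438355/19316530662 + 1849239) + 531341 = 35720729890427863/19316530662 + 531341 = 45984394608905605/19316530662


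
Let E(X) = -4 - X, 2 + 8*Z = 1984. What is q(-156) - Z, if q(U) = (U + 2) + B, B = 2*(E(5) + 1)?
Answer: -1671/4 ≈ -417.75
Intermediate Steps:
Z = 991/4 (Z = -¼ + (⅛)*1984 = -¼ + 248 = 991/4 ≈ 247.75)
B = -16 (B = 2*((-4 - 1*5) + 1) = 2*((-4 - 5) + 1) = 2*(-9 + 1) = 2*(-8) = -16)
q(U) = -14 + U (q(U) = (U + 2) - 16 = (2 + U) - 16 = -14 + U)
q(-156) - Z = (-14 - 156) - 1*991/4 = -170 - 991/4 = -1671/4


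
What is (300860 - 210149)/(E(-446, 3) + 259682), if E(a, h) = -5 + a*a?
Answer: 90711/458593 ≈ 0.19780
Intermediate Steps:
E(a, h) = -5 + a²
(300860 - 210149)/(E(-446, 3) + 259682) = (300860 - 210149)/((-5 + (-446)²) + 259682) = 90711/((-5 + 198916) + 259682) = 90711/(198911 + 259682) = 90711/458593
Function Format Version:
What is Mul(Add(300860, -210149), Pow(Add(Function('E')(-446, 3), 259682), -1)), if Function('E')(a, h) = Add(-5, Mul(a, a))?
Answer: Rational(90711, 458593) ≈ 0.19780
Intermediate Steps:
Function('E')(a, h) = Add(-5, Pow(a, 2))
Mul(Add(300860, -210149), Pow(Add(Function('E')(-446, 3), 259682), -1)) = Mul(Add(300860, -210149), Pow(Add(Add(-5, Pow(-446, 2)), 259682), -1)) = Mul(90711, Pow(Add(Add(-5, 198916), 259682), -1)) = Mul(90711, Pow(Add(198911, 259682), -1)) = Mul(90711, Pow(458593, -1)) = Mul(90711, Rational(1, 458593)) = Rational(90711, 458593)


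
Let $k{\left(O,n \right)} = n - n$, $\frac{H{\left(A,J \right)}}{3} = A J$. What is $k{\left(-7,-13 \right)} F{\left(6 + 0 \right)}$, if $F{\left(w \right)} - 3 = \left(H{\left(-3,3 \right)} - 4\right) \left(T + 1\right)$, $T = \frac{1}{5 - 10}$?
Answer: $0$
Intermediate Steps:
$H{\left(A,J \right)} = 3 A J$
$T = - \frac{1}{5}$ ($T = \frac{1}{-5} = - \frac{1}{5} \approx -0.2$)
$k{\left(O,n \right)} = 0$
$F{\left(w \right)} = - \frac{109}{5}$ ($F{\left(w \right)} = 3 + \left(3 \left(-3\right) 3 - 4\right) \left(- \frac{1}{5} + 1\right) = 3 + \left(-27 - 4\right) \frac{4}{5} = 3 - \frac{124}{5} = - \frac{109}{5}$)
$k{\left(-7,-13 \right)} F{\left(6 + 0 \right)} = 0 \left(- \frac{109}{5}\right) = 0$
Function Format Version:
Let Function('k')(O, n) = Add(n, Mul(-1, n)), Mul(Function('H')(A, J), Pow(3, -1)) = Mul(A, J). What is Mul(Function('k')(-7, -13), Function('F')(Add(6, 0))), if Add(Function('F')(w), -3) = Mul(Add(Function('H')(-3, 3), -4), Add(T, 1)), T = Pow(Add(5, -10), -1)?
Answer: 0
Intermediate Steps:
Function('H')(A, J) = Mul(3, A, J) (Function('H')(A, J) = Mul(3, Mul(A, J)) = Mul(3, A, J))
T = Rational(-1, 5) (T = Pow(-5, -1) = Rational(-1, 5) ≈ -0.20000)
Function('k')(O, n) = 0
Function('F')(w) = Rational(-109, 5) (Function('F')(w) = Add(3, Mul(Add(Mul(3, -3, 3), -4), Add(Rational(-1, 5), 1))) = Add(3, Mul(Add(-27, -4), Rational(4, 5))) = Add(3, Mul(-31, Rational(4, 5))) = Add(3, Rational(-124, 5)) = Rational(-109, 5))
Mul(Function('k')(-7, -13), Function('F')(Add(6, 0))) = Mul(0, Rational(-109, 5)) = 0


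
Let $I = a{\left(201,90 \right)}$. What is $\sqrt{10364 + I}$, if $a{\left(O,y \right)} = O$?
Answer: $\sqrt{10565} \approx 102.79$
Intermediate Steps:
$I = 201$
$\sqrt{10364 + I} = \sqrt{10364 + 201} = \sqrt{10565}$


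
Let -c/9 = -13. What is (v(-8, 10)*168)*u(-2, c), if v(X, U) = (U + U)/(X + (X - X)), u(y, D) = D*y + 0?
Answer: 98280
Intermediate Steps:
c = 117 (c = -9*(-13) = 117)
u(y, D) = D*y
v(X, U) = 2*U/X (v(X, U) = (2*U)/(X + 0) = (2*U)/X = 2*U/X)
(v(-8, 10)*168)*u(-2, c) = ((2*10/(-8))*168)*(117*(-2)) = ((2*10*(-⅛))*168)*(-234) = -5/2*168*(-234) = -420*(-234) = 98280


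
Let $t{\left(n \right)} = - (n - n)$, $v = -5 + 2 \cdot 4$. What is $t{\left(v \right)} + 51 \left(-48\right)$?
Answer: $-2448$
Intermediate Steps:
$v = 3$ ($v = -5 + 8 = 3$)
$t{\left(n \right)} = 0$ ($t{\left(n \right)} = \left(-1\right) 0 = 0$)
$t{\left(v \right)} + 51 \left(-48\right) = 0 + 51 \left(-48\right) = 0 - 2448 = -2448$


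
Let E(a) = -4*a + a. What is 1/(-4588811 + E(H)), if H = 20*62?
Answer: -1/4592531 ≈ -2.1774e-7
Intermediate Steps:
H = 1240
E(a) = -3*a
1/(-4588811 + E(H)) = 1/(-4588811 - 3*1240) = 1/(-4588811 - 3720) = 1/(-4592531) = -1/4592531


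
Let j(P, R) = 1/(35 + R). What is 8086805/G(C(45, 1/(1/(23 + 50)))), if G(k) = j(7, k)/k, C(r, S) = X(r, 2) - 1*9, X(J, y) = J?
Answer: 20669873580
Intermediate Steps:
C(r, S) = -9 + r (C(r, S) = r - 1*9 = r - 9 = -9 + r)
G(k) = 1/(k*(35 + k)) (G(k) = 1/((35 + k)*k) = 1/(k*(35 + k)))
8086805/G(C(45, 1/(1/(23 + 50)))) = 8086805/((1/((-9 + 45)*(35 + (-9 + 45))))) = 8086805/((1/(36*(35 + 36)))) = 8086805/(((1/36)/71)) = 8086805/(((1/36)*(1/71))) = 8086805/(1/2556) = 8086805*2556 = 20669873580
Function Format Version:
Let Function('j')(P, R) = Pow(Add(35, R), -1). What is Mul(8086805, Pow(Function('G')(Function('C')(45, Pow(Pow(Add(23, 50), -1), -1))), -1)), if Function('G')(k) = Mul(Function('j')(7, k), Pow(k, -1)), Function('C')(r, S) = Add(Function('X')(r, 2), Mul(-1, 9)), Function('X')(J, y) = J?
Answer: 20669873580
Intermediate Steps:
Function('C')(r, S) = Add(-9, r) (Function('C')(r, S) = Add(r, Mul(-1, 9)) = Add(r, -9) = Add(-9, r))
Function('G')(k) = Mul(Pow(k, -1), Pow(Add(35, k), -1)) (Function('G')(k) = Mul(Pow(Add(35, k), -1), Pow(k, -1)) = Mul(Pow(k, -1), Pow(Add(35, k), -1)))
Mul(8086805, Pow(Function('G')(Function('C')(45, Pow(Pow(Add(23, 50), -1), -1))), -1)) = Mul(8086805, Pow(Mul(Pow(Add(-9, 45), -1), Pow(Add(35, Add(-9, 45)), -1)), -1)) = Mul(8086805, Pow(Mul(Pow(36, -1), Pow(Add(35, 36), -1)), -1)) = Mul(8086805, Pow(Mul(Rational(1, 36), Pow(71, -1)), -1)) = Mul(8086805, Pow(Mul(Rational(1, 36), Rational(1, 71)), -1)) = Mul(8086805, Pow(Rational(1, 2556), -1)) = Mul(8086805, 2556) = 20669873580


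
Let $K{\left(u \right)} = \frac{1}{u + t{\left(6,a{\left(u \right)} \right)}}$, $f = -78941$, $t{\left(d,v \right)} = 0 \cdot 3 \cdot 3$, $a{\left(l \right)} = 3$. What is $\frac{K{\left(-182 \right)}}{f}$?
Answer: $\frac{1}{14367262} \approx 6.9603 \cdot 10^{-8}$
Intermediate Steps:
$t{\left(d,v \right)} = 0$ ($t{\left(d,v \right)} = 0 \cdot 3 = 0$)
$K{\left(u \right)} = \frac{1}{u}$ ($K{\left(u \right)} = \frac{1}{u + 0} = \frac{1}{u}$)
$\frac{K{\left(-182 \right)}}{f} = \frac{1}{\left(-182\right) \left(-78941\right)} = \left(- \frac{1}{182}\right) \left(- \frac{1}{78941}\right) = \frac{1}{14367262}$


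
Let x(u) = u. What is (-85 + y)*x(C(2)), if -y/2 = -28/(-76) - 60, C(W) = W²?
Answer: 2604/19 ≈ 137.05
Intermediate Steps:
y = 2266/19 (y = -2*(-28/(-76) - 60) = -2*(-28*(-1/76) - 60) = -2*(7/19 - 60) = -2*(-1133/19) = 2266/19 ≈ 119.26)
(-85 + y)*x(C(2)) = (-85 + 2266/19)*2² = (651/19)*4 = 2604/19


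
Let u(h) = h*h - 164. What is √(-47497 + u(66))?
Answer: I*√43305 ≈ 208.1*I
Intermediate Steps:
u(h) = -164 + h² (u(h) = h² - 164 = -164 + h²)
√(-47497 + u(66)) = √(-47497 + (-164 + 66²)) = √(-47497 + (-164 + 4356)) = √(-47497 + 4192) = √(-43305) = I*√43305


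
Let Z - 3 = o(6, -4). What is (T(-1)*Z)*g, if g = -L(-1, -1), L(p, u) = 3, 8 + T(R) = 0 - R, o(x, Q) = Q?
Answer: -21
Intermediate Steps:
T(R) = -8 - R (T(R) = -8 + (0 - R) = -8 - R)
Z = -1 (Z = 3 - 4 = -1)
g = -3 (g = -1*3 = -3)
(T(-1)*Z)*g = ((-8 - 1*(-1))*(-1))*(-3) = ((-8 + 1)*(-1))*(-3) = -7*(-1)*(-3) = 7*(-3) = -21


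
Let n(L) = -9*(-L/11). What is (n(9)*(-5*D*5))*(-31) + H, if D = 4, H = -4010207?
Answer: -43861177/11 ≈ -3.9874e+6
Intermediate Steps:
n(L) = 9*L/11 (n(L) = -(-9)*L/11 = 9*L/11)
(n(9)*(-5*D*5))*(-31) + H = (((9/11)*9)*(-5*4*5))*(-31) - 4010207 = (81*(-20*5)/11)*(-31) - 4010207 = ((81/11)*(-100))*(-31) - 4010207 = -8100/11*(-31) - 4010207 = 251100/11 - 4010207 = -43861177/11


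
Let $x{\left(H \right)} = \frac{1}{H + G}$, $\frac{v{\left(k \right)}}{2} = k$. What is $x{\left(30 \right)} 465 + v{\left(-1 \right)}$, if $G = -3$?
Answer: $\frac{137}{9} \approx 15.222$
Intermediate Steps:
$v{\left(k \right)} = 2 k$
$x{\left(H \right)} = \frac{1}{-3 + H}$ ($x{\left(H \right)} = \frac{1}{H - 3} = \frac{1}{-3 + H}$)
$x{\left(30 \right)} 465 + v{\left(-1 \right)} = \frac{1}{-3 + 30} \cdot 465 + 2 \left(-1\right) = \frac{1}{27} \cdot 465 - 2 = \frac{155}{9} - 2 = \frac{137}{9}$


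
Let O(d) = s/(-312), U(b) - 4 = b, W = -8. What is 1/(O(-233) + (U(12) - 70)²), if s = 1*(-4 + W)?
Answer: 26/75817 ≈ 0.00034293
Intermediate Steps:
U(b) = 4 + b
s = -12 (s = 1*(-4 - 8) = 1*(-12) = -12)
O(d) = 1/26 (O(d) = -12/(-312) = -12*(-1/312) = 1/26)
1/(O(-233) + (U(12) - 70)²) = 1/(1/26 + ((4 + 12) - 70)²) = 1/(1/26 + (16 - 70)²) = 1/(1/26 + (-54)²) = 1/(1/26 + 2916) = 1/(75817/26) = 26/75817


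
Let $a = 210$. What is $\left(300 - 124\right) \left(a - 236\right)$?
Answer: $-4576$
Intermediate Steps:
$\left(300 - 124\right) \left(a - 236\right) = \left(300 - 124\right) \left(210 - 236\right) = 176 \left(-26\right) = -4576$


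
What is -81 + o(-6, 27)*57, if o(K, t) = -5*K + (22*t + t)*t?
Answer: 957348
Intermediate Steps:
o(K, t) = -5*K + 23*t² (o(K, t) = -5*K + (23*t)*t = -5*K + 23*t²)
-81 + o(-6, 27)*57 = -81 + (-5*(-6) + 23*27²)*57 = -81 + (30 + 23*729)*57 = -81 + (30 + 16767)*57 = -81 + 16797*57 = -81 + 957429 = 957348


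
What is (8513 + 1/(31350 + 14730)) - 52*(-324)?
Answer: 1168634881/46080 ≈ 25361.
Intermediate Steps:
(8513 + 1/(31350 + 14730)) - 52*(-324) = (8513 + 1/46080) + 16848 = 392279041/46080 + 16848 = 1168634881/46080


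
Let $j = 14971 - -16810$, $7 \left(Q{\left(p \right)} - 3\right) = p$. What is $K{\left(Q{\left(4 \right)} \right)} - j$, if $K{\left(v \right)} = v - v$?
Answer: $-31781$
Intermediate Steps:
$Q{\left(p \right)} = 3 + \frac{p}{7}$
$K{\left(v \right)} = 0$
$j = 31781$ ($j = 14971 + 16810 = 31781$)
$K{\left(Q{\left(4 \right)} \right)} - j = 0 - 31781 = -31781$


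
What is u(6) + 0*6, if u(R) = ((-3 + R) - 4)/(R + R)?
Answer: -1/12 ≈ -0.083333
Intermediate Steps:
u(R) = (-7 + R)/(2*R) (u(R) = (-7 + R)/((2*R)) = (-7 + R)*(1/(2*R)) = (-7 + R)/(2*R))
u(6) + 0*6 = (1/2)*(-7 + 6)/6 + 0*6 = (1/2)*(1/6)*(-1) + 0 = -1/12 + 0 = -1/12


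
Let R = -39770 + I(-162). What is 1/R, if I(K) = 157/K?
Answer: -162/6442897 ≈ -2.5144e-5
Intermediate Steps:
R = -6442897/162 (R = -39770 + 157/(-162) = -39770 + 157*(-1/162) = -39770 - 157/162 = -6442897/162 ≈ -39771.)
1/R = 1/(-6442897/162) = -162/6442897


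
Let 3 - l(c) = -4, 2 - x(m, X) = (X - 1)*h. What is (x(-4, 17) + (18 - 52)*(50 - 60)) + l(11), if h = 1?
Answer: 333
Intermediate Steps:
x(m, X) = 3 - X (x(m, X) = 2 - (X - 1) = 2 - (-1 + X) = 2 + (1 - X) = 3 - X)
l(c) = 7 (l(c) = 3 - 1*(-4) = 3 + 4 = 7)
(x(-4, 17) + (18 - 52)*(50 - 60)) + l(11) = ((3 - 1*17) + (18 - 52)*(50 - 60)) + 7 = ((3 - 17) - 34*(-10)) + 7 = (-14 + 340) + 7 = 326 + 7 = 333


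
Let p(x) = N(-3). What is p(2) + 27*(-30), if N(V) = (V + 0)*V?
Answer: -801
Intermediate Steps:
N(V) = V² (N(V) = V*V = V²)
p(x) = 9 (p(x) = (-3)² = 9)
p(2) + 27*(-30) = 9 + 27*(-30) = 9 - 810 = -801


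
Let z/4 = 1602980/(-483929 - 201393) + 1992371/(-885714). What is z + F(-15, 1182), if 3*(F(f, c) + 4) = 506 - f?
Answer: 22961689040749/151749822477 ≈ 151.31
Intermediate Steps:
F(f, c) = 494/3 - f/3 (F(f, c) = -4 + (506 - f)/3 = -4 + (506/3 - f/3) = 494/3 - f/3)
z = -2785197506182/151749822477 (z = 4*(1602980/(-483929 - 201393) + 1992371/(-885714)) = 4*(1602980/(-685322) + 1992371*(-1/885714)) = 4*(1602980*(-1/685322) - 1992371/885714) = 4*(-801490/342661 - 1992371/885714) = 4*(-1392598753091/303499644954) = -2785197506182/151749822477 ≈ -18.354)
z + F(-15, 1182) = -2785197506182/151749822477 + (494/3 - ⅓*(-15)) = -2785197506182/151749822477 + (494/3 + 5) = -2785197506182/151749822477 + 509/3 = 22961689040749/151749822477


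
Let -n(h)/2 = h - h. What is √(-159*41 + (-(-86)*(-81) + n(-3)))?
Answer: I*√13485 ≈ 116.12*I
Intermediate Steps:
n(h) = 0 (n(h) = -2*(h - h) = -2*0 = 0)
√(-159*41 + (-(-86)*(-81) + n(-3))) = √(-159*41 + (-(-86)*(-81) + 0)) = √(-6519 + (-86*81 + 0)) = √(-6519 + (-6966 + 0)) = √(-6519 - 6966) = √(-13485) = I*√13485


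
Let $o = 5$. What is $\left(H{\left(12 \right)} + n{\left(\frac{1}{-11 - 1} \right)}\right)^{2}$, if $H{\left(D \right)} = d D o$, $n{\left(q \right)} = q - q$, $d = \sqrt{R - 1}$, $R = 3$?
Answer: $7200$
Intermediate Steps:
$d = \sqrt{2}$ ($d = \sqrt{3 - 1} = \sqrt{2} \approx 1.4142$)
$n{\left(q \right)} = 0$
$H{\left(D \right)} = 5 D \sqrt{2}$ ($H{\left(D \right)} = \sqrt{2} D 5 = D \sqrt{2} \cdot 5 = 5 D \sqrt{2}$)
$\left(H{\left(12 \right)} + n{\left(\frac{1}{-11 - 1} \right)}\right)^{2} = \left(5 \cdot 12 \sqrt{2} + 0\right)^{2} = \left(60 \sqrt{2} + 0\right)^{2} = \left(60 \sqrt{2}\right)^{2} = 7200$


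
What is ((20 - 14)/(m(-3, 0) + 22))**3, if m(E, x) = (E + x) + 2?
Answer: 8/343 ≈ 0.023324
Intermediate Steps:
m(E, x) = 2 + E + x
((20 - 14)/(m(-3, 0) + 22))**3 = ((20 - 14)/((2 - 3 + 0) + 22))**3 = (6/(-1 + 22))**3 = (6/21)**3 = (6*(1/21))**3 = (2/7)**3 = 8/343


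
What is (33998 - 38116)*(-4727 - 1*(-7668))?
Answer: -12111038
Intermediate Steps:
(33998 - 38116)*(-4727 - 1*(-7668)) = -4118*(-4727 + 7668) = -4118*2941 = -12111038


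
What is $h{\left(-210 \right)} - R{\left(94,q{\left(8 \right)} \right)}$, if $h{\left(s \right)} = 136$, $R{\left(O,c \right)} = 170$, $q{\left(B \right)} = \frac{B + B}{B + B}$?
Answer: $-34$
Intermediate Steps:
$q{\left(B \right)} = 1$ ($q{\left(B \right)} = \frac{2 B}{2 B} = 2 B \frac{1}{2 B} = 1$)
$h{\left(-210 \right)} - R{\left(94,q{\left(8 \right)} \right)} = 136 - 170 = -34$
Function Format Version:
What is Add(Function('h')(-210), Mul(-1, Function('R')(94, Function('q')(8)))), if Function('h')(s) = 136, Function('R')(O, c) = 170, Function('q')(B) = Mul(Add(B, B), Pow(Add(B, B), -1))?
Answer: -34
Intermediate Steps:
Function('q')(B) = 1 (Function('q')(B) = Mul(Mul(2, B), Pow(Mul(2, B), -1)) = Mul(Mul(2, B), Mul(Rational(1, 2), Pow(B, -1))) = 1)
Add(Function('h')(-210), Mul(-1, Function('R')(94, Function('q')(8)))) = Add(136, Mul(-1, 170)) = Add(136, -170) = -34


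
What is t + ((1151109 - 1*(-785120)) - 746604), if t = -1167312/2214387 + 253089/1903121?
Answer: 1671123738224818522/1404748800609 ≈ 1.1896e+6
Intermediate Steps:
t = -553699663103/1404748800609 (t = -1167312*1/2214387 + 253089*(1/1903121) = -389104/738129 + 253089/1903121 = -553699663103/1404748800609 ≈ -0.39416)
t + ((1151109 - 1*(-785120)) - 746604) = -553699663103/1404748800609 + ((1151109 - 1*(-785120)) - 746604) = -553699663103/1404748800609 + ((1151109 + 785120) - 746604) = -553699663103/1404748800609 + (1936229 - 746604) = -553699663103/1404748800609 + 1189625 = 1671123738224818522/1404748800609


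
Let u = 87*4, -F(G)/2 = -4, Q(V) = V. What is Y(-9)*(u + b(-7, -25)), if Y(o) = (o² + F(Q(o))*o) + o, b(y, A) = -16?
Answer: 0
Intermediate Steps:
F(G) = 8 (F(G) = -2*(-4) = 8)
Y(o) = o² + 9*o (Y(o) = (o² + 8*o) + o = o² + 9*o)
u = 348
Y(-9)*(u + b(-7, -25)) = (-9*(9 - 9))*(348 - 16) = -9*0*332 = 0*332 = 0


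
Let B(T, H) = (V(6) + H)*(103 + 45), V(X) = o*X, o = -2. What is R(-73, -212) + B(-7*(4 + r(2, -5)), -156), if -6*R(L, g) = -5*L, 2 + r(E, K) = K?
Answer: -149549/6 ≈ -24925.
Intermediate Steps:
r(E, K) = -2 + K
V(X) = -2*X
B(T, H) = -1776 + 148*H (B(T, H) = (-2*6 + H)*(103 + 45) = (-12 + H)*148 = -1776 + 148*H)
R(L, g) = 5*L/6 (R(L, g) = -(-5)*L/6 = 5*L/6)
R(-73, -212) + B(-7*(4 + r(2, -5)), -156) = (⅚)*(-73) + (-1776 + 148*(-156)) = -365/6 + (-1776 - 23088) = -365/6 - 24864 = -149549/6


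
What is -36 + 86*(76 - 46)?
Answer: 2544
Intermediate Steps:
-36 + 86*(76 - 46) = -36 + 86*30 = -36 + 2580 = 2544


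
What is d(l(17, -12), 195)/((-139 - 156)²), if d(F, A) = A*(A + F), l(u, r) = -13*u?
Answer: -1014/17405 ≈ -0.058259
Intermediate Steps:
d(l(17, -12), 195)/((-139 - 156)²) = (195*(195 - 13*17))/((-139 - 156)²) = (195*(195 - 221))/((-295)²) = (195*(-26))/87025 = -5070*1/87025 = -1014/17405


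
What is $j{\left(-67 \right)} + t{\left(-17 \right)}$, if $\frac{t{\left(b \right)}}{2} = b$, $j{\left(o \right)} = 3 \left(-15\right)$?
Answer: $-79$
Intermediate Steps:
$j{\left(o \right)} = -45$
$t{\left(b \right)} = 2 b$
$j{\left(-67 \right)} + t{\left(-17 \right)} = -45 + 2 \left(-17\right) = -45 - 34 = -79$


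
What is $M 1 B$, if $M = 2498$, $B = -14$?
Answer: $-34972$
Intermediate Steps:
$M 1 B = 2498 \cdot 1 \left(-14\right) = 2498 \left(-14\right) = -34972$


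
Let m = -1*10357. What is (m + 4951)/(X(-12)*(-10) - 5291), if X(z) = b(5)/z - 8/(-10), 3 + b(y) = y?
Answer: 8109/7946 ≈ 1.0205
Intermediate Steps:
m = -10357
b(y) = -3 + y
X(z) = 4/5 + 2/z (X(z) = (-3 + 5)/z - 8/(-10) = 2/z - 8*(-1/10) = 2/z + 4/5 = 4/5 + 2/z)
(m + 4951)/(X(-12)*(-10) - 5291) = (-10357 + 4951)/((4/5 + 2/(-12))*(-10) - 5291) = -5406/((4/5 + 2*(-1/12))*(-10) - 5291) = -5406/((4/5 - 1/6)*(-10) - 5291) = -5406/((19/30)*(-10) - 5291) = -5406/(-19/3 - 5291) = -5406/(-15892/3) = -5406*(-3/15892) = 8109/7946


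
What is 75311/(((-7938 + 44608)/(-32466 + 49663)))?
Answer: 1295123267/36670 ≈ 35318.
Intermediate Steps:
75311/(((-7938 + 44608)/(-32466 + 49663))) = 75311/((36670/17197)) = 75311/((36670*(1/17197))) = 75311/(36670/17197) = 75311*(17197/36670) = 1295123267/36670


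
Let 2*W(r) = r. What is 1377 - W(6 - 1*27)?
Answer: 2775/2 ≈ 1387.5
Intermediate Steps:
W(r) = r/2
1377 - W(6 - 1*27) = 1377 - (6 - 1*27)/2 = 1377 - (6 - 27)/2 = 1377 - (-21)/2 = 1377 - 1*(-21/2) = 1377 + 21/2 = 2775/2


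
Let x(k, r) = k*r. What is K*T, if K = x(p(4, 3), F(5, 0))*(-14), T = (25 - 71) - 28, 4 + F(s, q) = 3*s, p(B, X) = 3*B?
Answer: 136752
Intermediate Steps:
F(s, q) = -4 + 3*s
T = -74 (T = -46 - 28 = -74)
K = -1848 (K = ((3*4)*(-4 + 3*5))*(-14) = (12*(-4 + 15))*(-14) = (12*11)*(-14) = 132*(-14) = -1848)
K*T = -1848*(-74) = 136752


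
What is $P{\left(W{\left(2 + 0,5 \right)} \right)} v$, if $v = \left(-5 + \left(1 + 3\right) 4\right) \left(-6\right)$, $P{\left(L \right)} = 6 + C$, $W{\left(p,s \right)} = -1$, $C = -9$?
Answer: $198$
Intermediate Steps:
$P{\left(L \right)} = -3$ ($P{\left(L \right)} = 6 - 9 = -3$)
$v = -66$ ($v = \left(-5 + 4 \cdot 4\right) \left(-6\right) = \left(-5 + 16\right) \left(-6\right) = 11 \left(-6\right) = -66$)
$P{\left(W{\left(2 + 0,5 \right)} \right)} v = \left(-3\right) \left(-66\right) = 198$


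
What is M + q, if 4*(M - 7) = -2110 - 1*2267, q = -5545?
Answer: -26529/4 ≈ -6632.3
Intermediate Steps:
M = -4349/4 (M = 7 + (-2110 - 1*2267)/4 = 7 + (-2110 - 2267)/4 = 7 + (1/4)*(-4377) = 7 - 4377/4 = -4349/4 ≈ -1087.3)
M + q = -4349/4 - 5545 = -26529/4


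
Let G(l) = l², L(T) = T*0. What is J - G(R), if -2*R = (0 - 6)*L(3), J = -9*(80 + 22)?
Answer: -918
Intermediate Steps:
J = -918 (J = -9*102 = -918)
L(T) = 0
R = 0 (R = -(0 - 6)*0/2 = -(-3)*0 = -½*0 = 0)
J - G(R) = -918 - 1*0² = -918 - 1*0 = -918 + 0 = -918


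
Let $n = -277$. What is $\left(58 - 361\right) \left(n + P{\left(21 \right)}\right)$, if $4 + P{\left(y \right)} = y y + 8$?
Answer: $-50904$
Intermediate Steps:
$P{\left(y \right)} = 4 + y^{2}$ ($P{\left(y \right)} = -4 + \left(y y + 8\right) = -4 + \left(y^{2} + 8\right) = -4 + \left(8 + y^{2}\right) = 4 + y^{2}$)
$\left(58 - 361\right) \left(n + P{\left(21 \right)}\right) = \left(58 - 361\right) \left(-277 + \left(4 + 21^{2}\right)\right) = - 303 \left(-277 + \left(4 + 441\right)\right) = - 303 \left(-277 + 445\right) = \left(-303\right) 168 = -50904$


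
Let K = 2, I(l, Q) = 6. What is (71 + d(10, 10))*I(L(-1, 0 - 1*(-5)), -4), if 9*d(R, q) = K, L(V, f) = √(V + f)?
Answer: 1282/3 ≈ 427.33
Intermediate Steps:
d(R, q) = 2/9 (d(R, q) = (⅑)*2 = 2/9)
(71 + d(10, 10))*I(L(-1, 0 - 1*(-5)), -4) = (71 + 2/9)*6 = (641/9)*6 = 1282/3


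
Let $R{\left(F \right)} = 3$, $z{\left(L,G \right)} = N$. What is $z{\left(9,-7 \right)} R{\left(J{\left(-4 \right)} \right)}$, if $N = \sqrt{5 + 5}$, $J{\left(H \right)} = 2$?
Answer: $3 \sqrt{10} \approx 9.4868$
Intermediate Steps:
$N = \sqrt{10} \approx 3.1623$
$z{\left(L,G \right)} = \sqrt{10}$
$z{\left(9,-7 \right)} R{\left(J{\left(-4 \right)} \right)} = \sqrt{10} \cdot 3 = 3 \sqrt{10}$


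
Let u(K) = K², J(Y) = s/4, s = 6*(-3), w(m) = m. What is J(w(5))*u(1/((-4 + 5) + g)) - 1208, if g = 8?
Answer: -21745/18 ≈ -1208.1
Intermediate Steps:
s = -18
J(Y) = -9/2 (J(Y) = -18/4 = -18*¼ = -9/2)
J(w(5))*u(1/((-4 + 5) + g)) - 1208 = -9/(2*((-4 + 5) + 8)²) - 1208 = -9/(2*(1 + 8)²) - 1208 = -9*(1/9)²/2 - 1208 = -9*(⅑)²/2 - 1208 = -9/2*1/81 - 1208 = -1/18 - 1208 = -21745/18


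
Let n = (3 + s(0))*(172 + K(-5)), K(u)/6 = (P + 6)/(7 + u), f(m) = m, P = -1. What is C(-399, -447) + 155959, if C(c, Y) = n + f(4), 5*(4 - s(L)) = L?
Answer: 157272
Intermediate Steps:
s(L) = 4 - L/5
K(u) = 30/(7 + u) (K(u) = 6*((-1 + 6)/(7 + u)) = 6*(5/(7 + u)) = 30/(7 + u))
n = 1309 (n = (3 + (4 - ⅕*0))*(172 + 30/(7 - 5)) = (3 + (4 + 0))*(172 + 30/2) = (3 + 4)*(172 + 30*(½)) = 7*(172 + 15) = 7*187 = 1309)
C(c, Y) = 1313 (C(c, Y) = 1309 + 4 = 1313)
C(-399, -447) + 155959 = 1313 + 155959 = 157272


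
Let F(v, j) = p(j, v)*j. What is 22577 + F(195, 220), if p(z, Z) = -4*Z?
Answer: -149023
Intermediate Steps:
F(v, j) = -4*j*v (F(v, j) = (-4*v)*j = -4*j*v)
22577 + F(195, 220) = 22577 - 4*220*195 = 22577 - 171600 = -149023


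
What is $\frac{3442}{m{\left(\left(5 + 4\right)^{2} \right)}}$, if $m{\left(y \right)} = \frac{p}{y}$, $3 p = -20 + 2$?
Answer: $-46467$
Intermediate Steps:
$p = -6$ ($p = \frac{-20 + 2}{3} = \frac{1}{3} \left(-18\right) = -6$)
$m{\left(y \right)} = - \frac{6}{y}$
$\frac{3442}{m{\left(\left(5 + 4\right)^{2} \right)}} = \frac{3442}{\left(-6\right) \frac{1}{\left(5 + 4\right)^{2}}} = \frac{3442}{\left(-6\right) \frac{1}{9^{2}}} = \frac{3442}{\left(-6\right) \frac{1}{81}} = \frac{3442}{- \frac{2}{27}} = 3442 \left(- \frac{27}{2}\right) = -46467$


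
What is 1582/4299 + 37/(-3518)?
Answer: 5406413/15123882 ≈ 0.35748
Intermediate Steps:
1582/4299 + 37/(-3518) = 1582*(1/4299) + 37*(-1/3518) = 1582/4299 - 37/3518 = 5406413/15123882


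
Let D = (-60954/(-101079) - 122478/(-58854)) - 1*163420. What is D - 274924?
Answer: -144869454086657/330494637 ≈ -4.3834e+5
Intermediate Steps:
D = -54008546504069/330494637 (D = (-60954*(-1/101079) - 122478*(-1/58854)) - 163420 = (20318/33693 + 20413/9809) - 163420 = 887074471/330494637 - 163420 = -54008546504069/330494637 ≈ -1.6342e+5)
D - 274924 = -54008546504069/330494637 - 274924 = -144869454086657/330494637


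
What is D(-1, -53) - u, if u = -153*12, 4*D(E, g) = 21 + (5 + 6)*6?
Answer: 7431/4 ≈ 1857.8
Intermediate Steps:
D(E, g) = 87/4 (D(E, g) = (21 + (5 + 6)*6)/4 = (21 + 11*6)/4 = (21 + 66)/4 = (¼)*87 = 87/4)
u = -1836
D(-1, -53) - u = 87/4 - 1*(-1836) = 87/4 + 1836 = 7431/4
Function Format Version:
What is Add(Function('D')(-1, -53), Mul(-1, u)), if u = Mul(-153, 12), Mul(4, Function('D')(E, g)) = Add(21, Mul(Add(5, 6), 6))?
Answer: Rational(7431, 4) ≈ 1857.8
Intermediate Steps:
Function('D')(E, g) = Rational(87, 4) (Function('D')(E, g) = Mul(Rational(1, 4), Add(21, Mul(Add(5, 6), 6))) = Mul(Rational(1, 4), Add(21, Mul(11, 6))) = Mul(Rational(1, 4), Add(21, 66)) = Mul(Rational(1, 4), 87) = Rational(87, 4))
u = -1836
Add(Function('D')(-1, -53), Mul(-1, u)) = Add(Rational(87, 4), Mul(-1, -1836)) = Add(Rational(87, 4), 1836) = Rational(7431, 4)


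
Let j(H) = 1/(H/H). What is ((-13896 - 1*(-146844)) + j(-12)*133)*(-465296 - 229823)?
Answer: -92507131639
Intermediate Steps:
j(H) = 1 (j(H) = 1/1 = 1)
((-13896 - 1*(-146844)) + j(-12)*133)*(-465296 - 229823) = ((-13896 - 1*(-146844)) + 1*133)*(-465296 - 229823) = ((-13896 + 146844) + 133)*(-695119) = (132948 + 133)*(-695119) = 133081*(-695119) = -92507131639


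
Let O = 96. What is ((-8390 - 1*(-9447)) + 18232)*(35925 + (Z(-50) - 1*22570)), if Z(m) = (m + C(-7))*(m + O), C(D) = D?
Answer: 207028837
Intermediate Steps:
Z(m) = (-7 + m)*(96 + m) (Z(m) = (m - 7)*(m + 96) = (-7 + m)*(96 + m))
((-8390 - 1*(-9447)) + 18232)*(35925 + (Z(-50) - 1*22570)) = ((-8390 - 1*(-9447)) + 18232)*(35925 + ((-672 + (-50)² + 89*(-50)) - 1*22570)) = ((-8390 + 9447) + 18232)*(35925 + ((-672 + 2500 - 4450) - 22570)) = (1057 + 18232)*(35925 + (-2622 - 22570)) = 19289*(35925 - 25192) = 19289*10733 = 207028837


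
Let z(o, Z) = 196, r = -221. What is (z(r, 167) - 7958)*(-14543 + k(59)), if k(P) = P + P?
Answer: 111966850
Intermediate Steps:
k(P) = 2*P
(z(r, 167) - 7958)*(-14543 + k(59)) = (196 - 7958)*(-14543 + 2*59) = -7762*(-14543 + 118) = -7762*(-14425) = 111966850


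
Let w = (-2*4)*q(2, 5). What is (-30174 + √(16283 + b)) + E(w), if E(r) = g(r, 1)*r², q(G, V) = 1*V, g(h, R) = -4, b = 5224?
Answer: -36574 + √21507 ≈ -36427.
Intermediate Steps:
q(G, V) = V
w = -40 (w = -2*4*5 = -8*5 = -40)
E(r) = -4*r²
(-30174 + √(16283 + b)) + E(w) = (-30174 + √(16283 + 5224)) - 4*(-40)² = (-30174 + √21507) - 4*1600 = (-30174 + √21507) - 6400 = -36574 + √21507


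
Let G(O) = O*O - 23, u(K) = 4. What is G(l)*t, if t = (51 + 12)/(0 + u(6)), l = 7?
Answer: 819/2 ≈ 409.50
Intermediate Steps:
G(O) = -23 + O² (G(O) = O² - 23 = -23 + O²)
t = 63/4 (t = (51 + 12)/(0 + 4) = 63/4 ≈ 15.750)
G(l)*t = (-23 + 7²)*(63/4) = (-23 + 49)*(63/4) = 26*(63/4) = 819/2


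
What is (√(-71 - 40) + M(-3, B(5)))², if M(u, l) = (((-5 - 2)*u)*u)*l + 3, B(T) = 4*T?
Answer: (1257 - I*√111)² ≈ 1.5799e+6 - 2.649e+4*I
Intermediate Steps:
M(u, l) = 3 - 7*l*u² (M(u, l) = ((-7*u)*u)*l + 3 = (-7*u²)*l + 3 = -7*l*u² + 3 = 3 - 7*l*u²)
(√(-71 - 40) + M(-3, B(5)))² = (√(-71 - 40) + (3 - 7*4*5*(-3)²))² = (√(-111) + (3 - 7*20*9))² = (I*√111 + (3 - 1260))² = (I*√111 - 1257)² = (-1257 + I*√111)²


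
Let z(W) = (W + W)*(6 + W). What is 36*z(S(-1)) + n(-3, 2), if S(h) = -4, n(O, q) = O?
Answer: -579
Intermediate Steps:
z(W) = 2*W*(6 + W) (z(W) = (2*W)*(6 + W) = 2*W*(6 + W))
36*z(S(-1)) + n(-3, 2) = 36*(2*(-4)*(6 - 4)) - 3 = 36*(2*(-4)*2) - 3 = 36*(-16) - 3 = -576 - 3 = -579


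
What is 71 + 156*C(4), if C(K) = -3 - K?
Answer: -1021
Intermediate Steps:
71 + 156*C(4) = 71 + 156*(-3 - 1*4) = 71 + 156*(-3 - 4) = 71 + 156*(-7) = 71 - 1092 = -1021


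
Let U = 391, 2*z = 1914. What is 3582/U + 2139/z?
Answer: 1421441/124729 ≈ 11.396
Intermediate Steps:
z = 957 (z = (1/2)*1914 = 957)
3582/U + 2139/z = 3582/391 + 2139/957 = 3582*(1/391) + 2139*(1/957) = 3582/391 + 713/319 = 1421441/124729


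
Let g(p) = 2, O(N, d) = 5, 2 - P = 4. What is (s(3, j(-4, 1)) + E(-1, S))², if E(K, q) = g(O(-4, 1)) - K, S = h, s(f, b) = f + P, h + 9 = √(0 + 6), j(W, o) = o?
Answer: 16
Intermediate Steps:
P = -2 (P = 2 - 1*4 = 2 - 4 = -2)
h = -9 + √6 (h = -9 + √(0 + 6) = -9 + √6 ≈ -6.5505)
s(f, b) = -2 + f (s(f, b) = f - 2 = -2 + f)
S = -9 + √6 ≈ -6.5505
E(K, q) = 2 - K
(s(3, j(-4, 1)) + E(-1, S))² = ((-2 + 3) + (2 - 1*(-1)))² = (1 + (2 + 1))² = (1 + 3)² = 4² = 16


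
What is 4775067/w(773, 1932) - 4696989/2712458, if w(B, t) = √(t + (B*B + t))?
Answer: -4696989/2712458 + 4775067*√601393/601393 ≈ 6155.7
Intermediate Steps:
w(B, t) = √(B² + 2*t) (w(B, t) = √(t + (B² + t)) = √(t + (t + B²)) = √(B² + 2*t))
4775067/w(773, 1932) - 4696989/2712458 = 4775067/(√(773² + 2*1932)) - 4696989/2712458 = 4775067/(√(597529 + 3864)) - 4696989*1/2712458 = 4775067/(√601393) - 4696989/2712458 = 4775067*(√601393/601393) - 4696989/2712458 = 4775067*√601393/601393 - 4696989/2712458 = -4696989/2712458 + 4775067*√601393/601393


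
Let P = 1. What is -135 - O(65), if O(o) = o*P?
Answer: -200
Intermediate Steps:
O(o) = o (O(o) = o*1 = o)
-135 - O(65) = -135 - 1*65 = -135 - 65 = -200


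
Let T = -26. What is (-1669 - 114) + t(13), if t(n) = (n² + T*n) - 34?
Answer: -1986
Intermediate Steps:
t(n) = -34 + n² - 26*n (t(n) = (n² - 26*n) - 34 = -34 + n² - 26*n)
(-1669 - 114) + t(13) = (-1669 - 114) + (-34 + 13² - 26*13) = -1783 + (-34 + 169 - 338) = -1783 - 203 = -1986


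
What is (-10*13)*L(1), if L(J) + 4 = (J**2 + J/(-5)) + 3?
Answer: 26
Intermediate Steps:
L(J) = -1 + J**2 - J/5 (L(J) = -4 + ((J**2 + J/(-5)) + 3) = -4 + ((J**2 - J/5) + 3) = -4 + (3 + J**2 - J/5) = -1 + J**2 - J/5)
(-10*13)*L(1) = (-10*13)*(-1 + 1**2 - 1/5*1) = -130*(-1 + 1 - 1/5) = -130*(-1/5) = 26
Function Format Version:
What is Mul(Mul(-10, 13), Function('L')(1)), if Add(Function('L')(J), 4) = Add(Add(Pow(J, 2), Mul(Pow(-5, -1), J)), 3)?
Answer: 26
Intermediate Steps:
Function('L')(J) = Add(-1, Pow(J, 2), Mul(Rational(-1, 5), J)) (Function('L')(J) = Add(-4, Add(Add(Pow(J, 2), Mul(Pow(-5, -1), J)), 3)) = Add(-4, Add(Add(Pow(J, 2), Mul(Rational(-1, 5), J)), 3)) = Add(-4, Add(3, Pow(J, 2), Mul(Rational(-1, 5), J))) = Add(-1, Pow(J, 2), Mul(Rational(-1, 5), J)))
Mul(Mul(-10, 13), Function('L')(1)) = Mul(Mul(-10, 13), Add(-1, Pow(1, 2), Mul(Rational(-1, 5), 1))) = Mul(-130, Add(-1, 1, Rational(-1, 5))) = Mul(-130, Rational(-1, 5)) = 26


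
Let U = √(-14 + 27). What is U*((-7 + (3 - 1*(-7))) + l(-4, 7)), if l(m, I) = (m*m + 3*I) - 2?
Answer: 38*√13 ≈ 137.01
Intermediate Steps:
U = √13 ≈ 3.6056
l(m, I) = -2 + m² + 3*I (l(m, I) = (m² + 3*I) - 2 = -2 + m² + 3*I)
U*((-7 + (3 - 1*(-7))) + l(-4, 7)) = √13*((-7 + (3 - 1*(-7))) + (-2 + (-4)² + 3*7)) = √13*((-7 + (3 + 7)) + (-2 + 16 + 21)) = √13*((-7 + 10) + 35) = √13*(3 + 35) = √13*38 = 38*√13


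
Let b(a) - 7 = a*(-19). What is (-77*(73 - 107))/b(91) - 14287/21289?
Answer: -5738344/2618547 ≈ -2.1914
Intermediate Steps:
b(a) = 7 - 19*a (b(a) = 7 + a*(-19) = 7 - 19*a)
(-77*(73 - 107))/b(91) - 14287/21289 = (-77*(73 - 107))/(7 - 19*91) - 14287/21289 = (-77*(-34))/(7 - 1729) - 14287*1/21289 = 2618/(-1722) - 14287/21289 = 2618*(-1/1722) - 14287/21289 = -187/123 - 14287/21289 = -5738344/2618547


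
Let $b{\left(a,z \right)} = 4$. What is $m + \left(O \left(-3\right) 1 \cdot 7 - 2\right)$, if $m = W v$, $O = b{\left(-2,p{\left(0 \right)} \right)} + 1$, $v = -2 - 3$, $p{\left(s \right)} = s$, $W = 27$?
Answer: $-242$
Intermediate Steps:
$v = -5$
$O = 5$ ($O = 4 + 1 = 5$)
$m = -135$ ($m = 27 \left(-5\right) = -135$)
$m + \left(O \left(-3\right) 1 \cdot 7 - 2\right) = -135 + \left(5 \left(-3\right) 1 \cdot 7 - 2\right) = -135 + \left(\left(-15\right) 1 \cdot 7 - 2\right) = -135 - 107 = -242$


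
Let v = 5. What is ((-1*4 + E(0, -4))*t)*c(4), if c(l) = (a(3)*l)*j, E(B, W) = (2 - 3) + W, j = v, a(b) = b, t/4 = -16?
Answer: 34560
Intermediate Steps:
t = -64 (t = 4*(-16) = -64)
j = 5
E(B, W) = -1 + W
c(l) = 15*l (c(l) = (3*l)*5 = 15*l)
((-1*4 + E(0, -4))*t)*c(4) = ((-1*4 + (-1 - 4))*(-64))*(15*4) = ((-4 - 5)*(-64))*60 = -9*(-64)*60 = 576*60 = 34560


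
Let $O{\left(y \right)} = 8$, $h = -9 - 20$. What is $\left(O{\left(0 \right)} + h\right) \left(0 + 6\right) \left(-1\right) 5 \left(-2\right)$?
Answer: $-1260$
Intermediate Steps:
$h = -29$ ($h = -9 - 20 = -29$)
$\left(O{\left(0 \right)} + h\right) \left(0 + 6\right) \left(-1\right) 5 \left(-2\right) = \left(8 - 29\right) \left(0 + 6\right) \left(-1\right) 5 \left(-2\right) = - 21 \cdot 6 \left(-1\right) 5 \left(-2\right) = - 21 \left(-6\right) 5 \left(-2\right) = - 21 \left(\left(-30\right) \left(-2\right)\right) = \left(-21\right) 60 = -1260$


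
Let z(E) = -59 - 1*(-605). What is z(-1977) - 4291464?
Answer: -4290918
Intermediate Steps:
z(E) = 546 (z(E) = -59 + 605 = 546)
z(-1977) - 4291464 = 546 - 4291464 = -4290918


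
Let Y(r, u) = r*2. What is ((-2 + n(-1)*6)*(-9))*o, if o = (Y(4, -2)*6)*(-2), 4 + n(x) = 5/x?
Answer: -48384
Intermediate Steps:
Y(r, u) = 2*r
n(x) = -4 + 5/x
o = -96 (o = ((2*4)*6)*(-2) = (8*6)*(-2) = 48*(-2) = -96)
((-2 + n(-1)*6)*(-9))*o = ((-2 + (-4 + 5/(-1))*6)*(-9))*(-96) = ((-2 + (-4 + 5*(-1))*6)*(-9))*(-96) = ((-2 + (-4 - 5)*6)*(-9))*(-96) = ((-2 - 9*6)*(-9))*(-96) = ((-2 - 54)*(-9))*(-96) = -56*(-9)*(-96) = 504*(-96) = -48384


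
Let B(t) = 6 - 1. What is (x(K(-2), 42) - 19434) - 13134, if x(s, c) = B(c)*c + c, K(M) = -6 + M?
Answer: -32316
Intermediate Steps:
B(t) = 5
x(s, c) = 6*c (x(s, c) = 5*c + c = 6*c)
(x(K(-2), 42) - 19434) - 13134 = (6*42 - 19434) - 13134 = (252 - 19434) - 13134 = -19182 - 13134 = -32316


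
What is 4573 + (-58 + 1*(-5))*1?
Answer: 4510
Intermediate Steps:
4573 + (-58 + 1*(-5))*1 = 4573 + (-58 - 5)*1 = 4573 - 63*1 = 4573 - 63 = 4510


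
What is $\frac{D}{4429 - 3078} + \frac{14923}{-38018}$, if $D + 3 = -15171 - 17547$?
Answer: $- \frac{1264147951}{51362318} \approx -24.612$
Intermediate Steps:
$D = -32721$ ($D = -3 - 32718 = -32721$)
$\frac{D}{4429 - 3078} + \frac{14923}{-38018} = - \frac{32721}{4429 - 3078} + \frac{14923}{-38018} = - \frac{32721}{1351} + 14923 \left(- \frac{1}{38018}\right) = \left(-32721\right) \frac{1}{1351} - \frac{14923}{38018} = - \frac{32721}{1351} - \frac{14923}{38018} = - \frac{1264147951}{51362318}$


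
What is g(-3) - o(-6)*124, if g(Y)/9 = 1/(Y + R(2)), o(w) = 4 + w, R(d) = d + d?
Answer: 257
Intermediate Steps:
R(d) = 2*d
g(Y) = 9/(4 + Y) (g(Y) = 9/(Y + 2*2) = 9/(Y + 4) = 9/(4 + Y))
g(-3) - o(-6)*124 = 9/(4 - 3) - (4 - 6)*124 = 9/1 - 1*(-2)*124 = 9*1 + 2*124 = 9 + 248 = 257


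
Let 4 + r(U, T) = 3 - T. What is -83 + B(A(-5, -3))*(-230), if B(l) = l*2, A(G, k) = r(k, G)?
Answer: -1923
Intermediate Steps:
r(U, T) = -1 - T (r(U, T) = -4 + (3 - T) = -1 - T)
A(G, k) = -1 - G
B(l) = 2*l
-83 + B(A(-5, -3))*(-230) = -83 + (2*(-1 - 1*(-5)))*(-230) = -83 + (2*(-1 + 5))*(-230) = -83 + (2*4)*(-230) = -83 + 8*(-230) = -83 - 1840 = -1923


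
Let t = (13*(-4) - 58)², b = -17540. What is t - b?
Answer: 29640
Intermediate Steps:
t = 12100 (t = (-52 - 58)² = (-110)² = 12100)
t - b = 12100 - 1*(-17540) = 12100 + 17540 = 29640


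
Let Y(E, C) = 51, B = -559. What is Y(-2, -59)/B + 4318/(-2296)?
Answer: -1265429/641732 ≈ -1.9719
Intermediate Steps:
Y(-2, -59)/B + 4318/(-2296) = 51/(-559) + 4318/(-2296) = 51*(-1/559) + 4318*(-1/2296) = -51/559 - 2159/1148 = -1265429/641732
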